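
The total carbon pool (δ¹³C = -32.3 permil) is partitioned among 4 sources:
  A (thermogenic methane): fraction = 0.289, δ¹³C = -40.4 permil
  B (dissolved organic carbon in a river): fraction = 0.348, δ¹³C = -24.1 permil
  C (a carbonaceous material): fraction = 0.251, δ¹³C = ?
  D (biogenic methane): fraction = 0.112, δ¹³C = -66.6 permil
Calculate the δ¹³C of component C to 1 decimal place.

-19.0 permil

Isotope mass balance: δ_bulk = Σ fᵢ·δᵢ.
-32.3 = 0.289×(-40.4) + 0.348×(-24.1) + 0.251×δ_C + 0.112×(-66.6)
0.251·δ_C = -32.3 − (-27.522) = -4.778
δ_C = -4.778 / 0.251 = -19.04 permil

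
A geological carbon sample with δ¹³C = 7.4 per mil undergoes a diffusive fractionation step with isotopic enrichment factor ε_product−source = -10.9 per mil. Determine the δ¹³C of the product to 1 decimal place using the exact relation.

-3.6 per mil

To first order, δ_product ≈ δ_source + ε = -3.5 per mil.
Exactly, δ_product = (δ_source + 1000)·(ε/1000 + 1) − 1000.
δ_product = (7.4 + 1000) × (-10.9/1000 + 1) − 1000
δ_product = -3.58 per mil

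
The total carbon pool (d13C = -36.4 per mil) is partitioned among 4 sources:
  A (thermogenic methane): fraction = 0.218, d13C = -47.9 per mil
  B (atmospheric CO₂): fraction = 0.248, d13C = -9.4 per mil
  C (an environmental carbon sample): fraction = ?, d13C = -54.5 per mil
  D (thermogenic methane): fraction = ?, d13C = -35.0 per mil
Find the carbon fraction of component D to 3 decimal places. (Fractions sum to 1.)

0.281

Let f_D and f_C be the unknown fractions; fractions sum to 1 so f_D + f_C = 0.534.
Mass balance: Σ fᵢ·δᵢ = δ_bulk ⇒ f_D·(-35.0) + f_C·(-54.5) = -36.4 − (-12.773) = -23.627
Substitute f_C = 0.534 − f_D:
f_D·(-35.0 − -54.5) = -23.627 − 0.534×(-54.5) = 5.476
f_D = 5.476 / 19.5 = 0.2808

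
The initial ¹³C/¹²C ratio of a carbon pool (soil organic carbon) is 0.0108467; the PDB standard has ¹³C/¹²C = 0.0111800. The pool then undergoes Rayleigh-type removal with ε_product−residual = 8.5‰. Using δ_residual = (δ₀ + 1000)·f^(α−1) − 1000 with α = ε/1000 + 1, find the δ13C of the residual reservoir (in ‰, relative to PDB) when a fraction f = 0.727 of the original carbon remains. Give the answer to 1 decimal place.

-32.4‰

δ₀ = (0.0108467/0.0111800 − 1)×1000 = (0.970188 − 1)×1000 = -29.812‰
α − 1 = ε/1000 = 0.0085
f^(α−1) = 0.727^(0.0085) = 0.997294
δ_res = (-29.812 + 1000) × 0.997294 − 1000 = 967.562 − 1000 = -32.44‰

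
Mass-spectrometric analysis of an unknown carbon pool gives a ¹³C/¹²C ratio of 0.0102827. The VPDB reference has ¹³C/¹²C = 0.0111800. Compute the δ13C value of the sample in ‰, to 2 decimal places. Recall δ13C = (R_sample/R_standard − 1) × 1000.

δ13C = (R_sample / R_standard − 1) × 1000
R_sample / R_standard = 0.0102827 / 0.0111800 = 0.919741
δ13C = (0.919741 − 1) × 1000 = -80.259‰

-80.26‰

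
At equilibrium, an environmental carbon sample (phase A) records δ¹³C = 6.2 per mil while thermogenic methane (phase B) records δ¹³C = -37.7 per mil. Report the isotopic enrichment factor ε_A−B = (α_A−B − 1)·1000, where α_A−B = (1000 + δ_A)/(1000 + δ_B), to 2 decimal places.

45.62 per mil

α_A−B = (1000 + 6.2) / (1000 + -37.7) = 1006.2 / 962.3 = 1.045620
ε_A−B = (1.045620 − 1) × 1000 = 45.620 per mil
(The approximation ε ≈ δ_A − δ_B would give 43.9 per mil.)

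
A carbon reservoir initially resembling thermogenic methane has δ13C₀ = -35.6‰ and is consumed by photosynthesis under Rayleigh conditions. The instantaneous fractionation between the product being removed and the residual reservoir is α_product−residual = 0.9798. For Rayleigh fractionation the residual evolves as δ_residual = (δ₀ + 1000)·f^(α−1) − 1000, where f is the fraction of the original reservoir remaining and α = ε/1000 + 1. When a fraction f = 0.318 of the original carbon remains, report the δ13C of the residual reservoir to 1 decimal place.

Rayleigh residual: δ_res = (δ₀ + 1000)·f^(α−1) − 1000
α − 1 = -0.02020
f^(α−1) = 0.318^(-0.02020) = 1.023413
δ_res = (-35.6 + 1000) × 1.023413 − 1000 = 986.980 − 1000 = -13.02‰

-13.0‰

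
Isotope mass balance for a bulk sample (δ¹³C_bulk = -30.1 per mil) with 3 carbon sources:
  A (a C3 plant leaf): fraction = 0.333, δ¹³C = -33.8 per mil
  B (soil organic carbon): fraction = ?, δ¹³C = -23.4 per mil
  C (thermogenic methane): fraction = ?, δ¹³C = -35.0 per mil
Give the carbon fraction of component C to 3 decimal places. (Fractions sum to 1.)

Let f_C and f_B be the unknown fractions; fractions sum to 1 so f_C + f_B = 0.667.
Mass balance: Σ fᵢ·δᵢ = δ_bulk ⇒ f_C·(-35.0) + f_B·(-23.4) = -30.1 − (-11.255) = -18.845
Substitute f_B = 0.667 − f_C:
f_C·(-35.0 − -23.4) = -18.845 − 0.667×(-23.4) = -3.237
f_C = -3.237 / -11.6 = 0.2790

0.279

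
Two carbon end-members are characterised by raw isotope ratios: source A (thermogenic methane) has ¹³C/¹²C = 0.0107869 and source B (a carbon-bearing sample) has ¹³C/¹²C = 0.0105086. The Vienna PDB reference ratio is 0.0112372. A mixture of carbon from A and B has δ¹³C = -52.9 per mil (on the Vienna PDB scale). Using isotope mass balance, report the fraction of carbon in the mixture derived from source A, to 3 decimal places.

0.482

δ_A = (0.0107869/0.0112372 − 1)×1000 = (0.959928 − 1)×1000 = -40.072 per mil
δ_B = (0.0105086/0.0112372 − 1)×1000 = (0.935162 − 1)×1000 = -64.838 per mil
f_A = (δ_mix − δ_B)/(δ_A − δ_B) = (-52.9 − (-64.838))/(-40.072 − (-64.838))
f_A = 11.938 / 24.766 = 0.4820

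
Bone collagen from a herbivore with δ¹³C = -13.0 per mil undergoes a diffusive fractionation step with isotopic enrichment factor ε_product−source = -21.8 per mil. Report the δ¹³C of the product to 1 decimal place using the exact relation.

-34.5 per mil

Exactly, δ_product = (δ_source + 1000)·(ε/1000 + 1) − 1000.
δ_product = (-13.0 + 1000) × (-21.8/1000 + 1) − 1000
δ_product = -34.52 per mil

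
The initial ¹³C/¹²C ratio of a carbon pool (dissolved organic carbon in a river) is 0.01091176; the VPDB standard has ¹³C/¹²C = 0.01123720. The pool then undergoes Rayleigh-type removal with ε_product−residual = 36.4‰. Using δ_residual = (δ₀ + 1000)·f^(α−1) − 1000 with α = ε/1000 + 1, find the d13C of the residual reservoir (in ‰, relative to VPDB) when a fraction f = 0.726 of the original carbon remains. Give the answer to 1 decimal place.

-40.2‰

δ₀ = (0.01091176/0.01123720 − 1)×1000 = (0.971039 − 1)×1000 = -28.961‰
α − 1 = ε/1000 = 0.0364
f^(α−1) = 0.726^(0.0364) = 0.988412
δ_res = (-28.961 + 1000) × 0.988412 − 1000 = 959.787 − 1000 = -40.21‰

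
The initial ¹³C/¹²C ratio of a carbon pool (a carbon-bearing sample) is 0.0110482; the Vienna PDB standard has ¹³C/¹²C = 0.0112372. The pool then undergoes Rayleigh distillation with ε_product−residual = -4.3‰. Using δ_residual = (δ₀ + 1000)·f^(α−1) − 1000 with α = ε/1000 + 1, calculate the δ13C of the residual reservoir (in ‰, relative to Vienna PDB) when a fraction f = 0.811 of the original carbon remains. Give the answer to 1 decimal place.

δ₀ = (0.0110482/0.0112372 − 1)×1000 = (0.983181 − 1)×1000 = -16.819‰
α − 1 = ε/1000 = -0.0043
f^(α−1) = 0.811^(-0.0043) = 1.000901
δ_res = (-16.819 + 1000) × 1.000901 − 1000 = 984.067 − 1000 = -15.93‰

-15.9‰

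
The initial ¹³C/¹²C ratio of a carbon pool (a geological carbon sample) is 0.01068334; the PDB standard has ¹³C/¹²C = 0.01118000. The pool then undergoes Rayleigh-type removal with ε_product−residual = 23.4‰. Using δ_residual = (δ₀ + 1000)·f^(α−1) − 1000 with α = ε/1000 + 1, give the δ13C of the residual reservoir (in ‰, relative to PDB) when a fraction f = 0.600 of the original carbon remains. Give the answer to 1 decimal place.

δ₀ = (0.01068334/0.01118000 − 1)×1000 = (0.955576 − 1)×1000 = -44.424‰
α − 1 = ε/1000 = 0.0234
f^(α−1) = 0.600^(0.0234) = 0.988118
δ_res = (-44.424 + 1000) × 0.988118 − 1000 = 944.222 − 1000 = -55.78‰

-55.8‰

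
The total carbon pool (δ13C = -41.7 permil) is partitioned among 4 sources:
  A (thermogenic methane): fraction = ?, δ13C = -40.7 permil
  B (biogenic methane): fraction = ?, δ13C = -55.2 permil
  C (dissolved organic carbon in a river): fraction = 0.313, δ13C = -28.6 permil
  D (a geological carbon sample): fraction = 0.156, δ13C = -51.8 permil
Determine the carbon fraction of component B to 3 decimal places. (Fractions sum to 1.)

0.211

Let f_B and f_A be the unknown fractions; fractions sum to 1 so f_B + f_A = 0.531.
Mass balance: Σ fᵢ·δᵢ = δ_bulk ⇒ f_B·(-55.2) + f_A·(-40.7) = -41.7 − (-17.033) = -24.667
Substitute f_A = 0.531 − f_B:
f_B·(-55.2 − -40.7) = -24.667 − 0.531×(-40.7) = -3.056
f_B = -3.056 / -14.5 = 0.2107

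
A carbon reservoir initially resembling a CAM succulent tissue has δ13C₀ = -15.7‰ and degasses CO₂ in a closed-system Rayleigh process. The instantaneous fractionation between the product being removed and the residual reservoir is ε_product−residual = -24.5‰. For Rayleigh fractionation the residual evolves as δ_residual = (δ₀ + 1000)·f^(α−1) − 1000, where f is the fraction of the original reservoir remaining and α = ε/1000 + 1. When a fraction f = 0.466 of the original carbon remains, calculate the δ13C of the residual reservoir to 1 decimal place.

2.9‰

Rayleigh residual: δ_res = (δ₀ + 1000)·f^(α−1) − 1000
α = ε/1000 + 1 = 0.97550, so α − 1 = -0.02450
f^(α−1) = 0.466^(-0.02450) = 1.018884
δ_res = (-15.7 + 1000) × 1.018884 − 1000 = 1002.887 − 1000 = 2.89‰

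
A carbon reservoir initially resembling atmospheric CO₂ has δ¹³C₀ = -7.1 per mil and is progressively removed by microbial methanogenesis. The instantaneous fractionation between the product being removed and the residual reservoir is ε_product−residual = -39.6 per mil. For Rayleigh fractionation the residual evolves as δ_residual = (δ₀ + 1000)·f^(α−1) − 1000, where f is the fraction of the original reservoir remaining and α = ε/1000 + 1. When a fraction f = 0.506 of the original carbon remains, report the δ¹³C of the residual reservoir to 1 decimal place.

20.0 per mil

Rayleigh residual: δ_res = (δ₀ + 1000)·f^(α−1) − 1000
α = ε/1000 + 1 = 0.96040, so α − 1 = -0.03960
f^(α−1) = 0.506^(-0.03960) = 1.027343
δ_res = (-7.1 + 1000) × 1.027343 − 1000 = 1020.049 − 1000 = 20.05 per mil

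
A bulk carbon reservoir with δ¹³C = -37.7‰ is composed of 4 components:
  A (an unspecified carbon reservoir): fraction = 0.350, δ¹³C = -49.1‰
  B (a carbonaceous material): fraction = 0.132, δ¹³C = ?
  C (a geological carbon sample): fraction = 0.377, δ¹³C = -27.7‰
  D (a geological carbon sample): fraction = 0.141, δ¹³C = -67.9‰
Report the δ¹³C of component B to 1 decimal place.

-3.8‰

Isotope mass balance: δ_bulk = Σ fᵢ·δᵢ.
-37.7 = 0.350×(-49.1) + 0.132×δ_B + 0.377×(-27.7) + 0.141×(-67.9)
0.132·δ_B = -37.7 − (-37.202) = -0.498
δ_B = -0.498 / 0.132 = -3.77‰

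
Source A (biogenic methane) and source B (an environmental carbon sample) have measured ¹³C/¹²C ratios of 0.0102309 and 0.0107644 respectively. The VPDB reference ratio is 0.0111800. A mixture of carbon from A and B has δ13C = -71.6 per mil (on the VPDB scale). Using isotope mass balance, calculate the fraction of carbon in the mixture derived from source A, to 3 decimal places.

0.721

δ_A = (0.0102309/0.0111800 − 1)×1000 = (0.915107 − 1)×1000 = -84.893 per mil
δ_B = (0.0107644/0.0111800 − 1)×1000 = (0.962826 − 1)×1000 = -37.174 per mil
f_A = (δ_mix − δ_B)/(δ_A − δ_B) = (-71.6 − (-37.174))/(-84.893 − (-37.174))
f_A = -34.426 / -47.719 = 0.7214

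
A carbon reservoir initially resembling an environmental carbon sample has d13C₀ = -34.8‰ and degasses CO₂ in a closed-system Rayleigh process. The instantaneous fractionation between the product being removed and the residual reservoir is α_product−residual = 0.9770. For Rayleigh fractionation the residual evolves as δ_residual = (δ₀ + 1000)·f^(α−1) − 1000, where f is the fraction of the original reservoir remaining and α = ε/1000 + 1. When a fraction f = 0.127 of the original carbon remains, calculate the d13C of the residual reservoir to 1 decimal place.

12.1‰

Rayleigh residual: δ_res = (δ₀ + 1000)·f^(α−1) − 1000
α − 1 = -0.02300
f^(α−1) = 0.127^(-0.02300) = 1.048606
δ_res = (-34.8 + 1000) × 1.048606 − 1000 = 1012.115 − 1000 = 12.11‰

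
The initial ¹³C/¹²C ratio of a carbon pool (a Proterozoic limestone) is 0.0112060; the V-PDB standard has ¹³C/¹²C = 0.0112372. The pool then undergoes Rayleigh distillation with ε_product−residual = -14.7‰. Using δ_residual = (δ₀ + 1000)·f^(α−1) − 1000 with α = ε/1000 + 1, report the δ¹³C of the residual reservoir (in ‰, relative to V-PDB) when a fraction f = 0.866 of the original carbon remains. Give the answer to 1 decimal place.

δ₀ = (0.0112060/0.0112372 − 1)×1000 = (0.997224 − 1)×1000 = -2.776‰
α − 1 = ε/1000 = -0.0147
f^(α−1) = 0.866^(-0.0147) = 1.002117
δ_res = (-2.776 + 1000) × 1.002117 − 1000 = 999.335 − 1000 = -0.67‰

-0.7‰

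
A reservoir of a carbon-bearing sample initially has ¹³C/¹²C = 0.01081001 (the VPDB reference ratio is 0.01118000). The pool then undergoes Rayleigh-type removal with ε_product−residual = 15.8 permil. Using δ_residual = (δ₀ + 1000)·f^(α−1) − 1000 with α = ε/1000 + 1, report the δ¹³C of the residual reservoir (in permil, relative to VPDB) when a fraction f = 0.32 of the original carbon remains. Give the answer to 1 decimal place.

δ₀ = (0.01081001/0.01118000 − 1)×1000 = (0.966906 − 1)×1000 = -33.094 permil
α − 1 = ε/1000 = 0.0158
f^(α−1) = 0.32^(0.0158) = 0.982158
δ_res = (-33.094 + 1000) × 0.982158 − 1000 = 949.655 − 1000 = -50.35 permil

-50.3 permil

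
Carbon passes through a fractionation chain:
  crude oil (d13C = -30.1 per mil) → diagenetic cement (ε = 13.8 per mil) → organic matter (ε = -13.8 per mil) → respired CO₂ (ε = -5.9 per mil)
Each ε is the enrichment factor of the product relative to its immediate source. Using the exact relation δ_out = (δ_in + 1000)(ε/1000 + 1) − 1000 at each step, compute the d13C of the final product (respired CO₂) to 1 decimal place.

step 1: δ = (-30.10 + 1000)·(13.8/1000 + 1) − 1000 = -16.72 per mil
step 2: δ = (-16.72 + 1000)·(-13.8/1000 + 1) − 1000 = -30.28 per mil
step 3: δ = (-30.28 + 1000)·(-5.9/1000 + 1) − 1000 = -36.01 per mil

-36.0 per mil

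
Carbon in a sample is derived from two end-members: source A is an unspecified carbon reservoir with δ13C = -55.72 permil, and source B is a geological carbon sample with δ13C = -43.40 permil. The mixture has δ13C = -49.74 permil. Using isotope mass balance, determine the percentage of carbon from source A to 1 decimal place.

51.5%

δ_mix = f_A·δ_A + (1 − f_A)·δ_B  ⇒  f_A = (δ_mix − δ_B)/(δ_A − δ_B)
f_A = (-49.74 − (-43.40)) / (-55.72 − (-43.40))
f_A = -6.34 / -12.32 = 0.5146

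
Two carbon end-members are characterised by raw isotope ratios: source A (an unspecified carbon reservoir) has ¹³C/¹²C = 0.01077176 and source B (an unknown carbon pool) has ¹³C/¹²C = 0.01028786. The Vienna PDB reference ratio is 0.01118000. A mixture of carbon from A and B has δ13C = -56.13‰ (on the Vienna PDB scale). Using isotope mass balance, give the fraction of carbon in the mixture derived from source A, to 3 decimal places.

δ_A = (0.01077176/0.01118000 − 1)×1000 = (0.963485 − 1)×1000 = -36.515‰
δ_B = (0.01028786/0.01118000 − 1)×1000 = (0.920202 − 1)×1000 = -79.798‰
f_A = (δ_mix − δ_B)/(δ_A − δ_B) = (-56.13 − (-79.798))/(-36.515 − (-79.798))
f_A = 23.668 / 43.283 = 0.5468

0.547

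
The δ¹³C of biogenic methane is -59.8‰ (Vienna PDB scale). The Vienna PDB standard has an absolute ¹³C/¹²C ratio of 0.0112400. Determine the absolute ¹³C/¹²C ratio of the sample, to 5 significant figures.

0.010568

R_sample = R_standard × (δ¹³C/1000 + 1)
R_sample = 0.0112400 × (-59.8/1000 + 1) = 0.0112400 × 0.940200
R_sample = 0.0105678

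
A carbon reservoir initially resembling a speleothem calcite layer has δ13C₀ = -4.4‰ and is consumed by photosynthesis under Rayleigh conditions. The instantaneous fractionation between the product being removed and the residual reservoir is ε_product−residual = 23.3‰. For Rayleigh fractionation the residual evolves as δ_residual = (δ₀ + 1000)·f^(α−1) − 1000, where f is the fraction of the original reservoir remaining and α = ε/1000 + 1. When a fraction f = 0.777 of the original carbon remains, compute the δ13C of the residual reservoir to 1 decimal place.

Rayleigh residual: δ_res = (δ₀ + 1000)·f^(α−1) − 1000
α = ε/1000 + 1 = 1.02330, so α − 1 = 0.02330
f^(α−1) = 0.777^(0.02330) = 0.994138
δ_res = (-4.4 + 1000) × 0.994138 − 1000 = 989.764 − 1000 = -10.24‰

-10.2‰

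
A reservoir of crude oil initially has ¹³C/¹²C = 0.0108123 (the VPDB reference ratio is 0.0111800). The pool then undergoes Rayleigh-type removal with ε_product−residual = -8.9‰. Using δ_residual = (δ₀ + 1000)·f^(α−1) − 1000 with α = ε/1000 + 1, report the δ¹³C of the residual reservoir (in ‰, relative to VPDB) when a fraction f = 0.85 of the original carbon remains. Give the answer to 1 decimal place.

δ₀ = (0.0108123/0.0111800 − 1)×1000 = (0.967111 − 1)×1000 = -32.889‰
α − 1 = ε/1000 = -0.0089
f^(α−1) = 0.85^(-0.0089) = 1.001447
δ_res = (-32.889 + 1000) × 1.001447 − 1000 = 968.511 − 1000 = -31.49‰

-31.5‰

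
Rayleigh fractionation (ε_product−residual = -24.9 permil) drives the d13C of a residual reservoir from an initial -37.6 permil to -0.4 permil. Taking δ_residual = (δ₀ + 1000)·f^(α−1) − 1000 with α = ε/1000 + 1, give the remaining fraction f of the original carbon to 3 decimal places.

α − 1 = ε/1000 = -0.0249
(δ_res + 1000)/(δ₀ + 1000) = (-0.4 + 1000)/(-37.6 + 1000) = 999.6/962.4 = 1.038653
f = 1.038653^(1/-0.0249) = exp(ln(1.038653)/-0.0249) = exp(0.03793/-0.0249)
f = exp(-1.5231) = 0.2180

0.218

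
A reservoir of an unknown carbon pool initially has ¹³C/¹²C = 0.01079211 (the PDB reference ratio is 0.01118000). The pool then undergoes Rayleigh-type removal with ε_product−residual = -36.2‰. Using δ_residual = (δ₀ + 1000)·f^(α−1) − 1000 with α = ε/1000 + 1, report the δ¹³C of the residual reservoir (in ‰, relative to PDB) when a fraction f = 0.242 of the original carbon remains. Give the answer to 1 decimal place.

δ₀ = (0.01079211/0.01118000 − 1)×1000 = (0.965305 − 1)×1000 = -34.695‰
α − 1 = ε/1000 = -0.0362
f^(α−1) = 0.242^(-0.0362) = 1.052703
δ_res = (-34.695 + 1000) × 1.052703 − 1000 = 1016.180 − 1000 = 16.18‰

16.2‰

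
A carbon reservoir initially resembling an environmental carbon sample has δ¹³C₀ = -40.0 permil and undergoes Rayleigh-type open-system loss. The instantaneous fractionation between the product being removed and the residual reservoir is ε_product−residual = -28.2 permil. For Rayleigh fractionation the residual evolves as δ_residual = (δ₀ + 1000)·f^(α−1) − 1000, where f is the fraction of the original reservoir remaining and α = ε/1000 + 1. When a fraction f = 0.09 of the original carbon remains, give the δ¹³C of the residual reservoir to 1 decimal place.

Rayleigh residual: δ_res = (δ₀ + 1000)·f^(α−1) − 1000
α = ε/1000 + 1 = 0.97180, so α − 1 = -0.02820
f^(α−1) = 0.09^(-0.02820) = 1.070263
δ_res = (-40.0 + 1000) × 1.070263 − 1000 = 1027.452 − 1000 = 27.45 permil

27.5 permil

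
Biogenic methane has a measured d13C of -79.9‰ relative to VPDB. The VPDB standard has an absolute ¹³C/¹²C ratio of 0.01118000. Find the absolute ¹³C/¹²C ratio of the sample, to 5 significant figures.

R_sample = R_standard × (d13C/1000 + 1)
R_sample = 0.01118000 × (-79.9/1000 + 1) = 0.01118000 × 0.920100
R_sample = 0.0102867

0.010287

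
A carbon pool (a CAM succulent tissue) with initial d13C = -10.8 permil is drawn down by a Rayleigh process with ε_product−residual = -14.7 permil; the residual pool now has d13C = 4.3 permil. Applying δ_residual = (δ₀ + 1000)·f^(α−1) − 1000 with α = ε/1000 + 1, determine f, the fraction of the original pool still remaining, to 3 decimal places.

α − 1 = ε/1000 = -0.0147
(δ_res + 1000)/(δ₀ + 1000) = (4.3 + 1000)/(-10.8 + 1000) = 1004.3/989.2 = 1.015265
f = 1.015265^(1/-0.0147) = exp(ln(1.015265)/-0.0147) = exp(0.01515/-0.0147)
f = exp(-1.0306) = 0.3568

0.357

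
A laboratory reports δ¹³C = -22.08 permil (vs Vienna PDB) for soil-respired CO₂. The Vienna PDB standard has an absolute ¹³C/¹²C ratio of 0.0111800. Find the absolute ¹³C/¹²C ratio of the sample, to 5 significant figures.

0.010933

R_sample = R_standard × (δ¹³C/1000 + 1)
R_sample = 0.0111800 × (-22.08/1000 + 1) = 0.0111800 × 0.977920
R_sample = 0.0109331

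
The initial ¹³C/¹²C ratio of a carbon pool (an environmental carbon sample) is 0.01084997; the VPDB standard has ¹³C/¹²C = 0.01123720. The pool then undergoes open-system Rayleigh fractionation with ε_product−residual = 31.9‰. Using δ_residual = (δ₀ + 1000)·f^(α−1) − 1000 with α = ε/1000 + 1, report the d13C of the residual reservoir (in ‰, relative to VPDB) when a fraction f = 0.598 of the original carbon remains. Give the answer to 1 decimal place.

δ₀ = (0.01084997/0.01123720 − 1)×1000 = (0.965540 − 1)×1000 = -34.460‰
α − 1 = ε/1000 = 0.0319
f^(α−1) = 0.598^(0.0319) = 0.983732
δ_res = (-34.460 + 1000) × 0.983732 − 1000 = 949.833 − 1000 = -50.17‰

-50.2‰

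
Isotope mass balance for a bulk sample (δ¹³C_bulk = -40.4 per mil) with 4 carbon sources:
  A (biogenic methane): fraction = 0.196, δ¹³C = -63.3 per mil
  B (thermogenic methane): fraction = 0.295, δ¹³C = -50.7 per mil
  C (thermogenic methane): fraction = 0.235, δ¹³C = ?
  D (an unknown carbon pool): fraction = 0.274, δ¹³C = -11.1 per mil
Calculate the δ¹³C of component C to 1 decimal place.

Isotope mass balance: δ_bulk = Σ fᵢ·δᵢ.
-40.4 = 0.196×(-63.3) + 0.295×(-50.7) + 0.235×δ_C + 0.274×(-11.1)
0.235·δ_C = -40.4 − (-30.405) = -9.995
δ_C = -9.995 / 0.235 = -42.53 per mil

-42.5 per mil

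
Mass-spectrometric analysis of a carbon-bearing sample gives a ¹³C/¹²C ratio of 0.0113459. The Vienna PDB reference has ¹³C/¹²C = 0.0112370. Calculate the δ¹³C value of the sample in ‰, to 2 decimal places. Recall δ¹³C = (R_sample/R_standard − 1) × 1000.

δ¹³C = (R_sample / R_standard − 1) × 1000
R_sample / R_standard = 0.0113459 / 0.0112370 = 1.009691
δ¹³C = (1.009691 − 1) × 1000 = 9.691‰

9.69‰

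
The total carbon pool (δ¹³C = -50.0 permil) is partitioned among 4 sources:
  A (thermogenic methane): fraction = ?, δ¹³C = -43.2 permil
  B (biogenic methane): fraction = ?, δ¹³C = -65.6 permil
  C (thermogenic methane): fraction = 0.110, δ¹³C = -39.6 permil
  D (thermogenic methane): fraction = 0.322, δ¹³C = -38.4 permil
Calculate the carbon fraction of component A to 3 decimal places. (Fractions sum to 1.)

0.178

Let f_A and f_B be the unknown fractions; fractions sum to 1 so f_A + f_B = 0.568.
Mass balance: Σ fᵢ·δᵢ = δ_bulk ⇒ f_A·(-43.2) + f_B·(-65.6) = -50.0 − (-16.721) = -33.279
Substitute f_B = 0.568 − f_A:
f_A·(-43.2 − -65.6) = -33.279 − 0.568×(-65.6) = 3.982
f_A = 3.982 / 22.4 = 0.1777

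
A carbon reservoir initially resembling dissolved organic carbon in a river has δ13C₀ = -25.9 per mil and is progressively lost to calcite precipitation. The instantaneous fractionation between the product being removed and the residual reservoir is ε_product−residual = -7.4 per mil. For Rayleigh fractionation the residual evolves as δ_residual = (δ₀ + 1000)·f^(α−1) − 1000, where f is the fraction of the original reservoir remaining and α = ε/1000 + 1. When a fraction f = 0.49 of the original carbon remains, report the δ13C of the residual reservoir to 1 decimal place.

Rayleigh residual: δ_res = (δ₀ + 1000)·f^(α−1) − 1000
α = ε/1000 + 1 = 0.99260, so α − 1 = -0.00740
f^(α−1) = 0.49^(-0.00740) = 1.005293
δ_res = (-25.9 + 1000) × 1.005293 − 1000 = 979.256 − 1000 = -20.74 per mil

-20.7 per mil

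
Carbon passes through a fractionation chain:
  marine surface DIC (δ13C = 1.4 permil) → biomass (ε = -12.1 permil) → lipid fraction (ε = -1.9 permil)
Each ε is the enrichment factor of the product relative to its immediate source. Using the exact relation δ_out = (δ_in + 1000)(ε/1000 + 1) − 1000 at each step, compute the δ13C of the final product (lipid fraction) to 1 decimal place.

-12.6 permil

step 1: δ = (1.40 + 1000)·(-12.1/1000 + 1) − 1000 = -10.72 permil
step 2: δ = (-10.72 + 1000)·(-1.9/1000 + 1) − 1000 = -12.60 permil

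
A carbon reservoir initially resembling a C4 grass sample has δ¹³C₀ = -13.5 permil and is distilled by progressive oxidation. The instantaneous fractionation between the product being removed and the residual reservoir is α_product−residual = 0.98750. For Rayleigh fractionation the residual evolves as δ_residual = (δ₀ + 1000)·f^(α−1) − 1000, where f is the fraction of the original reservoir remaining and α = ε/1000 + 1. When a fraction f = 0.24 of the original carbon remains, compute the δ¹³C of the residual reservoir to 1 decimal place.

4.3 permil

Rayleigh residual: δ_res = (δ₀ + 1000)·f^(α−1) − 1000
α − 1 = -0.01250
f^(α−1) = 0.24^(-0.01250) = 1.017999
δ_res = (-13.5 + 1000) × 1.017999 − 1000 = 1004.256 − 1000 = 4.26 permil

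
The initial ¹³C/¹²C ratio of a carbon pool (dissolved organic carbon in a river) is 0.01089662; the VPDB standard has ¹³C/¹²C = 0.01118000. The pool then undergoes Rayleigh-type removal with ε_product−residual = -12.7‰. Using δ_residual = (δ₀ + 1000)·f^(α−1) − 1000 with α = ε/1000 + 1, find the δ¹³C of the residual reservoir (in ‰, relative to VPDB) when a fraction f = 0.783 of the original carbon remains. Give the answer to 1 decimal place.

-22.3‰

δ₀ = (0.01089662/0.01118000 − 1)×1000 = (0.974653 − 1)×1000 = -25.347‰
α − 1 = ε/1000 = -0.0127
f^(α−1) = 0.783^(-0.0127) = 1.003112
δ_res = (-25.347 + 1000) × 1.003112 − 1000 = 977.686 − 1000 = -22.31‰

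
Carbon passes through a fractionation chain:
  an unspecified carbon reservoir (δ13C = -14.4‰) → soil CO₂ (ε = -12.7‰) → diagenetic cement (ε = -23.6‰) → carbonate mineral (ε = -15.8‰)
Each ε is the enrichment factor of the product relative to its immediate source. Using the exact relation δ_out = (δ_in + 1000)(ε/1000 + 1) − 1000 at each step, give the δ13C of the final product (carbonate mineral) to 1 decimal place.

-64.9‰

step 1: δ = (-14.40 + 1000)·(-12.7/1000 + 1) − 1000 = -26.92‰
step 2: δ = (-26.92 + 1000)·(-23.6/1000 + 1) − 1000 = -49.88‰
step 3: δ = (-49.88 + 1000)·(-15.8/1000 + 1) − 1000 = -64.89‰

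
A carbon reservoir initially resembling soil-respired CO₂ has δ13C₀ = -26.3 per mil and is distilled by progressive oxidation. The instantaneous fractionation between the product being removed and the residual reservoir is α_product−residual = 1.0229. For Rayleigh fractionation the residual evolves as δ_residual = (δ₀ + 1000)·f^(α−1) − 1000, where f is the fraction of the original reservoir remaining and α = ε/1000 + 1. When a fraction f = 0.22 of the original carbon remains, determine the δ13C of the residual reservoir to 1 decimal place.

-59.5 per mil

Rayleigh residual: δ_res = (δ₀ + 1000)·f^(α−1) − 1000
α − 1 = 0.02290
f^(α−1) = 0.22^(0.02290) = 0.965921
δ_res = (-26.3 + 1000) × 0.965921 − 1000 = 940.517 − 1000 = -59.48 per mil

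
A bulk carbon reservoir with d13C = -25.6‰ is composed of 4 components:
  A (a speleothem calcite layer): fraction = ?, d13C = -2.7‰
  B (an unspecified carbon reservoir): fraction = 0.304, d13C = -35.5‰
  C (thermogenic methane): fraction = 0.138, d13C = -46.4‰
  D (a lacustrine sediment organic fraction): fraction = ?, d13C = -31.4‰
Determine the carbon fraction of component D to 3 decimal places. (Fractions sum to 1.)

0.240

Let f_D and f_A be the unknown fractions; fractions sum to 1 so f_D + f_A = 0.558.
Mass balance: Σ fᵢ·δᵢ = δ_bulk ⇒ f_D·(-31.4) + f_A·(-2.7) = -25.6 − (-17.195) = -8.405
Substitute f_A = 0.558 − f_D:
f_D·(-31.4 − -2.7) = -8.405 − 0.558×(-2.7) = -6.898
f_D = -6.898 / -28.7 = 0.2404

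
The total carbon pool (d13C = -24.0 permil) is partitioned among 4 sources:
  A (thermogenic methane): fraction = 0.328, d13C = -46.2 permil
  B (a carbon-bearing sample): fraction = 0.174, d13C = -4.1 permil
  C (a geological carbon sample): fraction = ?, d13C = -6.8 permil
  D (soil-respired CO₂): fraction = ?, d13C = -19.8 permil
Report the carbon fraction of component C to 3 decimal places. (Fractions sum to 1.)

Let f_C and f_D be the unknown fractions; fractions sum to 1 so f_C + f_D = 0.498.
Mass balance: Σ fᵢ·δᵢ = δ_bulk ⇒ f_C·(-6.8) + f_D·(-19.8) = -24.0 − (-15.867) = -8.133
Substitute f_D = 0.498 − f_C:
f_C·(-6.8 − -19.8) = -8.133 − 0.498×(-19.8) = 1.727
f_C = 1.727 / 13.0 = 0.1329

0.133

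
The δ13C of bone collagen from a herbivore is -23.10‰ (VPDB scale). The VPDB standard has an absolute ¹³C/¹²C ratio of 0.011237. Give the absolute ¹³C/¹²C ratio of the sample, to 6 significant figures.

R_sample = R_standard × (δ13C/1000 + 1)
R_sample = 0.011237 × (-23.10/1000 + 1) = 0.011237 × 0.976900
R_sample = 0.0109774

0.0109774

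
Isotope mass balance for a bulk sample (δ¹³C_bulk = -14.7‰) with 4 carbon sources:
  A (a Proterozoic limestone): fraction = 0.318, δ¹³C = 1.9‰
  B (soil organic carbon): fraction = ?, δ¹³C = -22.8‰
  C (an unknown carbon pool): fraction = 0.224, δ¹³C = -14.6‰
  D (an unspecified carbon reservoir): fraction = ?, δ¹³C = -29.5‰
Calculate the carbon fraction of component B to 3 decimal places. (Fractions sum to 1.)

0.220

Let f_B and f_D be the unknown fractions; fractions sum to 1 so f_B + f_D = 0.458.
Mass balance: Σ fᵢ·δᵢ = δ_bulk ⇒ f_B·(-22.8) + f_D·(-29.5) = -14.7 − (-2.666) = -12.034
Substitute f_D = 0.458 − f_B:
f_B·(-22.8 − -29.5) = -12.034 − 0.458×(-29.5) = 1.477
f_B = 1.477 / 6.7 = 0.2205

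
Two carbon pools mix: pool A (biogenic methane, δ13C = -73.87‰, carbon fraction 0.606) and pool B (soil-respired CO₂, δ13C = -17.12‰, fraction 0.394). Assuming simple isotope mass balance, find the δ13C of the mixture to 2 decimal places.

-51.51‰

δ_mix = f_A·δ_A + f_B·δ_B
δ_mix = 0.606 × (-73.87) + 0.394 × (-17.12)
δ_mix = -44.765 + -6.745 = -51.511‰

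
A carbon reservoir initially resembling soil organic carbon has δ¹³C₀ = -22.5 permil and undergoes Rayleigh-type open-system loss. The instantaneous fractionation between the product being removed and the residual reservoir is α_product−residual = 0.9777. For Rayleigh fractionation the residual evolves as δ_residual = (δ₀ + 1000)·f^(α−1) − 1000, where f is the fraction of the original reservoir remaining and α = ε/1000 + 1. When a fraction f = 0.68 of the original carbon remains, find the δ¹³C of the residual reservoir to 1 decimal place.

Rayleigh residual: δ_res = (δ₀ + 1000)·f^(α−1) − 1000
α − 1 = -0.02230
f^(α−1) = 0.68^(-0.02230) = 1.008637
δ_res = (-22.5 + 1000) × 1.008637 − 1000 = 985.943 − 1000 = -14.06 permil

-14.1 permil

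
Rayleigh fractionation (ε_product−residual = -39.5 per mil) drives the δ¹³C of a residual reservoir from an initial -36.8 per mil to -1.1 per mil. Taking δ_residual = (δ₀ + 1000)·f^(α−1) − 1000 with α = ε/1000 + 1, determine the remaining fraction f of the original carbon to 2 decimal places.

0.40

α − 1 = ε/1000 = -0.0395
(δ_res + 1000)/(δ₀ + 1000) = (-1.1 + 1000)/(-36.8 + 1000) = 998.9/963.2 = 1.037064
f = 1.037064^(1/-0.0395) = exp(ln(1.037064)/-0.0395) = exp(0.03639/-0.0395)
f = exp(-0.9214) = 0.3980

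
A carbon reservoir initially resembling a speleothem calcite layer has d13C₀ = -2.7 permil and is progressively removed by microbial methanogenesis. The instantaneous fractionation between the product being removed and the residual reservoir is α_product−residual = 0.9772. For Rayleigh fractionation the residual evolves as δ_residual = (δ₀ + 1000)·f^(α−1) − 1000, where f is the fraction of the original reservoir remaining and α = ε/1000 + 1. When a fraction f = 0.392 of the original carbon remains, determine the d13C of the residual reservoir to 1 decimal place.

Rayleigh residual: δ_res = (δ₀ + 1000)·f^(α−1) − 1000
α − 1 = -0.02280
f^(α−1) = 0.392^(-0.02280) = 1.021582
δ_res = (-2.7 + 1000) × 1.021582 − 1000 = 1018.823 − 1000 = 18.82 permil

18.8 permil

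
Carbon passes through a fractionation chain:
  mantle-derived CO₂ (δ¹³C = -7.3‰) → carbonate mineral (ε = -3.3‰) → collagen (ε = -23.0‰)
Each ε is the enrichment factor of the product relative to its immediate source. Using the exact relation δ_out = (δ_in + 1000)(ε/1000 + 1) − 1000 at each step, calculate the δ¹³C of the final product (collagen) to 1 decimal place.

step 1: δ = (-7.30 + 1000)·(-3.3/1000 + 1) − 1000 = -10.58‰
step 2: δ = (-10.58 + 1000)·(-23.0/1000 + 1) − 1000 = -33.33‰

-33.3‰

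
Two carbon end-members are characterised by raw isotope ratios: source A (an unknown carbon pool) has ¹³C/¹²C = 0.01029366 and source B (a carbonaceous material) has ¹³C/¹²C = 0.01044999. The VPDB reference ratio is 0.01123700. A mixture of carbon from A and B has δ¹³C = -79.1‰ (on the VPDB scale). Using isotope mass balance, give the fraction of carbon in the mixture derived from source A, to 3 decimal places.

0.651

δ_A = (0.01029366/0.01123700 − 1)×1000 = (0.916051 − 1)×1000 = -83.949‰
δ_B = (0.01044999/0.01123700 − 1)×1000 = (0.929963 − 1)×1000 = -70.037‰
f_A = (δ_mix − δ_B)/(δ_A − δ_B) = (-79.1 − (-70.037))/(-83.949 − (-70.037))
f_A = -9.063 / -13.912 = 0.6514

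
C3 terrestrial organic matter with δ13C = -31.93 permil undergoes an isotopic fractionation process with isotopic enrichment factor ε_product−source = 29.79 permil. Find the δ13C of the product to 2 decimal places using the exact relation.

Exactly, δ_product = (δ_source + 1000)·(ε/1000 + 1) − 1000.
δ_product = (-31.93 + 1000) × (29.79/1000 + 1) − 1000
δ_product = -3.091 permil

-3.09 permil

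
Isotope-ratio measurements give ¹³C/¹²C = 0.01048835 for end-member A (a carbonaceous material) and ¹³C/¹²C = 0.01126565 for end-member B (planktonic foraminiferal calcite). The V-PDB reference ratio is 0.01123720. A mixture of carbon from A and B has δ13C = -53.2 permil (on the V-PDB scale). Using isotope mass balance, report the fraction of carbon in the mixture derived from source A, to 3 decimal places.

0.806

δ_A = (0.01048835/0.01123720 − 1)×1000 = (0.933360 − 1)×1000 = -66.640 permil
δ_B = (0.01126565/0.01123720 − 1)×1000 = (1.002532 − 1)×1000 = 2.532 permil
f_A = (δ_mix − δ_B)/(δ_A − δ_B) = (-53.2 − (2.532))/(-66.640 − (2.532))
f_A = -55.732 / -69.172 = 0.8057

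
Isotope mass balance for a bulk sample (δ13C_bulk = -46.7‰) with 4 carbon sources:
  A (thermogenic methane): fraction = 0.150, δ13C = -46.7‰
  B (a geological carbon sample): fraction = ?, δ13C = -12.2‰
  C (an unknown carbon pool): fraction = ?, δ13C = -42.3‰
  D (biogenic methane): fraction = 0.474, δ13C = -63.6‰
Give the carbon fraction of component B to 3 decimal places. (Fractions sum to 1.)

Let f_B and f_C be the unknown fractions; fractions sum to 1 so f_B + f_C = 0.376.
Mass balance: Σ fᵢ·δᵢ = δ_bulk ⇒ f_B·(-12.2) + f_C·(-42.3) = -46.7 − (-37.151) = -9.549
Substitute f_C = 0.376 − f_B:
f_B·(-12.2 − -42.3) = -9.549 − 0.376×(-42.3) = 6.356
f_B = 6.356 / 30.1 = 0.2112

0.211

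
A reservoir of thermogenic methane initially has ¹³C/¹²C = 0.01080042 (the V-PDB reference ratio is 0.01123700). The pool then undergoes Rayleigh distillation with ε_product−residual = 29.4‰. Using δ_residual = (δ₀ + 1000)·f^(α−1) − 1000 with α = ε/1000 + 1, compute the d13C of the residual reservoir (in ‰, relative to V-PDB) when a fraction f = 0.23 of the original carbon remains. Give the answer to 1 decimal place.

-79.5‰

δ₀ = (0.01080042/0.01123700 − 1)×1000 = (0.961148 − 1)×1000 = -38.852‰
α − 1 = ε/1000 = 0.0294
f^(α−1) = 0.23^(0.0294) = 0.957712
δ_res = (-38.852 + 1000) × 0.957712 − 1000 = 920.503 − 1000 = -79.50‰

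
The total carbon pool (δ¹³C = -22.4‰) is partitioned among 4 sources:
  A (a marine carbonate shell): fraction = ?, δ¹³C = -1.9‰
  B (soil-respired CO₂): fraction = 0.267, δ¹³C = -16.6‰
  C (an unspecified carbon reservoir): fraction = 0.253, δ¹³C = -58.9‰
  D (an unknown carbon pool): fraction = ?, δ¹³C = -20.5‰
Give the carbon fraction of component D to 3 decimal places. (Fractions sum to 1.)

0.116

Let f_D and f_A be the unknown fractions; fractions sum to 1 so f_D + f_A = 0.480.
Mass balance: Σ fᵢ·δᵢ = δ_bulk ⇒ f_D·(-20.5) + f_A·(-1.9) = -22.4 − (-19.334) = -3.066
Substitute f_A = 0.480 − f_D:
f_D·(-20.5 − -1.9) = -3.066 − 0.480×(-1.9) = -2.154
f_D = -2.154 / -18.6 = 0.1158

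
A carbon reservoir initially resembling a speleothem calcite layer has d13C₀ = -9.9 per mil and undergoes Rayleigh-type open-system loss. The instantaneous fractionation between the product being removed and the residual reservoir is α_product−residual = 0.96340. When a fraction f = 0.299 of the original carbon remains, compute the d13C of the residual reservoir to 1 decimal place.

34.8 per mil

Rayleigh residual: δ_res = (δ₀ + 1000)·f^(α−1) − 1000
α − 1 = -0.03660
f^(α−1) = 0.299^(-0.03660) = 1.045178
δ_res = (-9.9 + 1000) × 1.045178 − 1000 = 1034.831 − 1000 = 34.83 per mil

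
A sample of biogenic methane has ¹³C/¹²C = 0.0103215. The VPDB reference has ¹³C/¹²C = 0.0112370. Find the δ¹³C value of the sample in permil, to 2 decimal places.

δ¹³C = (R_sample / R_standard − 1) × 1000
R_sample / R_standard = 0.0103215 / 0.0112370 = 0.918528
δ¹³C = (0.918528 − 1) × 1000 = -81.472 permil

-81.47 permil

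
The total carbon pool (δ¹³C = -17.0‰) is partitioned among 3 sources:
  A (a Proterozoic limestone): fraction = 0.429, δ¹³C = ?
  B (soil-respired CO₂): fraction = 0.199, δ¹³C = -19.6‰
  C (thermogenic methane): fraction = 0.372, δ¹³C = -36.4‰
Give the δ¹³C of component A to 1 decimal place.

Isotope mass balance: δ_bulk = Σ fᵢ·δᵢ.
-17.0 = 0.429×δ_A + 0.199×(-19.6) + 0.372×(-36.4)
0.429·δ_A = -17.0 − (-17.441) = 0.441
δ_A = 0.441 / 0.429 = 1.03‰

1.0‰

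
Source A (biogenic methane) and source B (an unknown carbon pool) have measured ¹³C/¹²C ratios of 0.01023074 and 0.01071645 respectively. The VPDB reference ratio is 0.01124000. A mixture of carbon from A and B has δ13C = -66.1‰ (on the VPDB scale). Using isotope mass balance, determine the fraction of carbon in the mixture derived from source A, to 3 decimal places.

δ_A = (0.01023074/0.01124000 − 1)×1000 = (0.910208 − 1)×1000 = -89.792‰
δ_B = (0.01071645/0.01124000 − 1)×1000 = (0.953421 − 1)×1000 = -46.579‰
f_A = (δ_mix − δ_B)/(δ_A − δ_B) = (-66.1 − (-46.579))/(-89.792 − (-46.579))
f_A = -19.521 / -43.213 = 0.4517

0.452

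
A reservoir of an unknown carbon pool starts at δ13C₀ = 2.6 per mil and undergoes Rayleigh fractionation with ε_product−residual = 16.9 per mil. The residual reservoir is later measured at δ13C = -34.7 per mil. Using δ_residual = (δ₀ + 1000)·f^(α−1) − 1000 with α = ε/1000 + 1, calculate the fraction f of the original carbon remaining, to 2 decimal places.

α − 1 = ε/1000 = 0.0169
(δ_res + 1000)/(δ₀ + 1000) = (-34.7 + 1000)/(2.6 + 1000) = 965.3/1002.6 = 0.962797
f = 0.962797^(1/0.0169) = exp(ln(0.962797)/0.0169) = exp(-0.03791/0.0169)
f = exp(-2.2434) = 0.1061

0.11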